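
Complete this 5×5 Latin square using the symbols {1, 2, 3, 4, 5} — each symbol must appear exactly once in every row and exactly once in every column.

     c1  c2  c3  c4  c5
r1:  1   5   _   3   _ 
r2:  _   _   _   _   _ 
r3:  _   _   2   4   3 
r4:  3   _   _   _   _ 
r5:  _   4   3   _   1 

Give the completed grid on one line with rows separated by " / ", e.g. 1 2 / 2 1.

(r1,c3) = 4
(r1,c5) = 2
(r3,c1) = 5
(r3,c2) = 1
(r4,c2) = 2
(r5,c1) = 2
(r5,c4) = 5
(r2,c1) = 4
(r2,c2) = 3
(r2,c5) = 5
(r4,c4) = 1
(r4,c5) = 4
(r2,c3) = 1
(r2,c4) = 2
(r4,c3) = 5

1 5 4 3 2 / 4 3 1 2 5 / 5 1 2 4 3 / 3 2 5 1 4 / 2 4 3 5 1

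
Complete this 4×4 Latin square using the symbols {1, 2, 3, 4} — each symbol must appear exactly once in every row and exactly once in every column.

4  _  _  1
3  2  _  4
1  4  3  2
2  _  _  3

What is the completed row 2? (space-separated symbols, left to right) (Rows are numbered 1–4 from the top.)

Cell (r1,c2): row 1 has {1,4}; column 2 has {2,4} → 3.
Cell (r1,c3): row 1 has {1,3,4}; column 3 has {3} → 2.
Cell (r2,c3): row 2 has {2,3,4}; column 3 has {2,3} → 1.

3 2 1 4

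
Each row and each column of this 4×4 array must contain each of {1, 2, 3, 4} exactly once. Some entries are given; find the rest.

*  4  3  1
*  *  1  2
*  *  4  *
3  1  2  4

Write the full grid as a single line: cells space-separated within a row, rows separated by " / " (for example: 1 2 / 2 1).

2 4 3 1 / 4 3 1 2 / 1 2 4 3 / 3 1 2 4

(r1,c1): row 1 has {1,3,4}; column 1 has {3}, so it must be 2.
(r2,c1): row 2 has {1,2}; column 1 has {2,3}, so it must be 4.
(r2,c2): row 2 has {1,2,4}; column 2 has {1,4}, so it must be 3.
(r3,c1): row 3 has {4}; column 1 has {2,3,4}, so it must be 1.
(r3,c2): row 3 has {1,4}; column 2 has {1,3,4}, so it must be 2.
(r3,c4): row 3 has {1,2,4}; column 4 has {1,2,4}, so it must be 3.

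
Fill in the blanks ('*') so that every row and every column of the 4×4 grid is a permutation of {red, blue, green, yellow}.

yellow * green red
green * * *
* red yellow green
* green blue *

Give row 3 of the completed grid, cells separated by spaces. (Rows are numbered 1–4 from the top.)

blue red yellow green

Cell (r1,c2): row 1 has {red,green,yellow}; column 2 has {red,green} → blue.
Cell (r2,c2): row 2 has {green}; column 2 has {red,blue,green} → yellow.
Cell (r2,c3): row 2 has {green,yellow}; column 3 has {blue,green,yellow} → red.
Cell (r2,c4): row 2 has {red,green,yellow}; column 4 has {red,green} → blue.
Cell (r3,c1): row 3 has {red,green,yellow}; column 1 has {green,yellow} → blue.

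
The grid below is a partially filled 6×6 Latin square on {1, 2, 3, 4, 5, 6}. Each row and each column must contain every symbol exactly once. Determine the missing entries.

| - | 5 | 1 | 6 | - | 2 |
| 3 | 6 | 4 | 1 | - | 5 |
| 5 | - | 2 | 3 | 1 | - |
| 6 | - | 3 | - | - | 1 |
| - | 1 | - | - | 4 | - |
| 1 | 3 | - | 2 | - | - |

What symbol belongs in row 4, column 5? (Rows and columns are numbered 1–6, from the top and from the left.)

5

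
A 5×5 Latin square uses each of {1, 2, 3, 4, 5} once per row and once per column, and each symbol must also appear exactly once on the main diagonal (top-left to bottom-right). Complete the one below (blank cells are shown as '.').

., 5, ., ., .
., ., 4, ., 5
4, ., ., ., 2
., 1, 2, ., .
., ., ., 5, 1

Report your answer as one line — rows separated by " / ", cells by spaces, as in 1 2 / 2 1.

row 3 has {2,4}; column 2 has {1,5} — only 3 is left for (r3,c2).
row 3 has {2,3,4}; column 3 has {2,4}; the diagonal has {1} — only 5 is left for (r3,c3).
row 3 has {2,3,4,5}; column 4 has {5} — only 1 is left for (r3,c4).
row 5 has {1,5}; column 3 has {2,4,5} — only 3 is left for (r5,c3).
row 1 has {5}; column 3 has {2,3,4,5} — only 1 is left for (r1,c3).
row 2 has {4,5}; column 2 has {1,3,5}; the diagonal has {1,5} — only 2 is left for (r2,c2).
row 2 has {2,4,5}; column 4 has {1,5} — only 3 is left for (r2,c4).
row 4 has {1,2}; column 4 has {1,3,5}; the diagonal has {1,2,5} — only 4 is left for (r4,c4).
row 4 has {1,2,4}; column 5 has {1,2,5} — only 3 is left for (r4,c5).
row 5 has {1,3,5}; column 1 has {4} — only 2 is left for (r5,c1).
row 5 has {1,2,3,5}; column 2 has {1,2,3,5} — only 4 is left for (r5,c2).
row 1 has {1,5}; column 1 has {2,4}; the diagonal has {1,2,4,5} — only 3 is left for (r1,c1).
row 1 has {1,3,5}; column 4 has {1,3,4,5} — only 2 is left for (r1,c4).
row 1 has {1,2,3,5}; column 5 has {1,2,3,5} — only 4 is left for (r1,c5).
row 2 has {2,3,4,5}; column 1 has {2,3,4} — only 1 is left for (r2,c1).
row 4 has {1,2,3,4}; column 1 has {1,2,3,4} — only 5 is left for (r4,c1).

3 5 1 2 4 / 1 2 4 3 5 / 4 3 5 1 2 / 5 1 2 4 3 / 2 4 3 5 1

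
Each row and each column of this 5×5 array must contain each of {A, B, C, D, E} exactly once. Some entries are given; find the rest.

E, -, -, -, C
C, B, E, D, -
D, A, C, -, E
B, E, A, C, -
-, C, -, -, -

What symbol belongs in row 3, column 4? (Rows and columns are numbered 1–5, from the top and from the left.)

(r1,c2) = D
(r1,c3) = B
(r1,c4) = A
(r2,c5) = A
(r3,c4) = B

B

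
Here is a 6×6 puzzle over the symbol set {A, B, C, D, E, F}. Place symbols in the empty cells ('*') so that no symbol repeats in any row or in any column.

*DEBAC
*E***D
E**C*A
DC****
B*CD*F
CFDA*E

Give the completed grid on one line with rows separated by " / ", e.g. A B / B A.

F D E B A C / A E B F C D / E B F C D A / D C A E F B / B A C D E F / C F D A B E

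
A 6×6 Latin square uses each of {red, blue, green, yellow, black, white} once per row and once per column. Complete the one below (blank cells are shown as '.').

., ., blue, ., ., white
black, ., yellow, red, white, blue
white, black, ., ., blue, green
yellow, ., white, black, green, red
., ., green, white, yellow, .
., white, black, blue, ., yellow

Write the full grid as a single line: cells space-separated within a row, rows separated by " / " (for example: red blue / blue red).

(r2,c2): row 2 has {red,blue,yellow,black,white}; column 2 has {black,white}, so it must be green.
(r3,c3): row 3 has {blue,green,black,white}; column 3 has {blue,green,yellow,black,white}, so it must be red.
(r3,c4): row 3 has {red,blue,green,black,white}; column 4 has {red,blue,black,white}, so it must be yellow.
(r4,c2): row 4 has {red,green,yellow,black,white}; column 2 has {green,black,white}, so it must be blue.
(r5,c2): row 5 has {green,yellow,white}; column 2 has {blue,green,black,white}, so it must be red.
(r5,c6): row 5 has {red,green,yellow,white}; column 6 has {red,blue,green,yellow,white}, so it must be black.
(r6,c5): row 6 has {blue,yellow,black,white}; column 5 has {blue,green,yellow,white}, so it must be red.
(r1,c2): row 1 has {blue,white}; column 2 has {red,blue,green,black,white}, so it must be yellow.
(r1,c4): row 1 has {blue,yellow,white}; column 4 has {red,blue,yellow,black,white}, so it must be green.
(r1,c5): row 1 has {blue,green,yellow,white}; column 5 has {red,blue,green,yellow,white}, so it must be black.
(r5,c1): row 5 has {red,green,yellow,black,white}; column 1 has {yellow,black,white}, so it must be blue.
(r6,c1): row 6 has {red,blue,yellow,black,white}; column 1 has {blue,yellow,black,white}, so it must be green.
(r1,c1): row 1 has {blue,green,yellow,black,white}; column 1 has {blue,green,yellow,black,white}, so it must be red.

red yellow blue green black white / black green yellow red white blue / white black red yellow blue green / yellow blue white black green red / blue red green white yellow black / green white black blue red yellow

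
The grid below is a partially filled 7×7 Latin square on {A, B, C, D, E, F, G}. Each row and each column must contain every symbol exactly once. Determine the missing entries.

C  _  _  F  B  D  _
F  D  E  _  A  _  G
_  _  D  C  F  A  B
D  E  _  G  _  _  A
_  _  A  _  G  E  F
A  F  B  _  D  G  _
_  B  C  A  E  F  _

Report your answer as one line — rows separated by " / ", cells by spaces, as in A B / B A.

C A G F B D E / F D E B A C G / E G D C F A B / D E F G C B A / B C A D G E F / A F B E D G C / G B C A E F D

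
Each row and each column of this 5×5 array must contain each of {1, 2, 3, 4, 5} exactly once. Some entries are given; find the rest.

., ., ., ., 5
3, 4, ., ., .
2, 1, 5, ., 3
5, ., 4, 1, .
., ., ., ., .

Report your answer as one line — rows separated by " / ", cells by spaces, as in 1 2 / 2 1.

row 3 has {1,2,3,5}; column 4 has {1} — only 4 is left for (r3,c4).
row 4 has {1,4,5}; column 5 has {3,5} — only 2 is left for (r4,c5).
row 2 has {3,4}; column 5 has {2,3,5} — only 1 is left for (r2,c5).
row 4 has {1,2,4,5}; column 2 has {1,4} — only 3 is left for (r4,c2).
row 5 is empty so far; column 5 has {1,2,3,5} — only 4 is left for (r5,c5).
row 1 has {5}; column 2 has {1,3,4} — only 2 is left for (r1,c2).
row 1 has {2,5}; column 4 has {1,4} — only 3 is left for (r1,c4).
row 2 has {1,3,4}; column 3 has {4,5} — only 2 is left for (r2,c3).
row 2 has {1,2,3,4}; column 4 has {1,3,4} — only 5 is left for (r2,c4).
row 5 has {4}; column 1 has {2,3,5} — only 1 is left for (r5,c1).
row 5 has {1,4}; column 2 has {1,2,3,4} — only 5 is left for (r5,c2).
row 5 has {1,4,5}; column 3 has {2,4,5} — only 3 is left for (r5,c3).
row 5 has {1,3,4,5}; column 4 has {1,3,4,5} — only 2 is left for (r5,c4).
row 1 has {2,3,5}; column 1 has {1,2,3,5} — only 4 is left for (r1,c1).
row 1 has {2,3,4,5}; column 3 has {2,3,4,5} — only 1 is left for (r1,c3).

4 2 1 3 5 / 3 4 2 5 1 / 2 1 5 4 3 / 5 3 4 1 2 / 1 5 3 2 4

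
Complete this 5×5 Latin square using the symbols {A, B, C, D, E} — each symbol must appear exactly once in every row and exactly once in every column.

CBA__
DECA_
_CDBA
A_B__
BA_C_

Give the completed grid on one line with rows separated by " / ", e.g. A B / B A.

C B A D E / D E C A B / E C D B A / A D B E C / B A E C D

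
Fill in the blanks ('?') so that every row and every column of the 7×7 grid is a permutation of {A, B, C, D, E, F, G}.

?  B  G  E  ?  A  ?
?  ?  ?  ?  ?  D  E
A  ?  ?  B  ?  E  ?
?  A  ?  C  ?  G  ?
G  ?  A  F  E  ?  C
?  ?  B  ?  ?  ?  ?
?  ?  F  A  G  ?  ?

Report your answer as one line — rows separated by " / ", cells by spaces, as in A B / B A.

(r2,c3) = C
(r2,c4) = G
(r3,c3) = D
(r4,c3) = E
(r5,c2) = D
(r5,c6) = B
(r6,c4) = D
(r7,c6) = C
(r2,c2) = F
(r6,c6) = F
(r7,c2) = E
(r2,c1) = B
(r2,c5) = A
(r6,c5) = C
(r7,c1) = D
(r7,c7) = B
(r3,c5) = F
(r3,c7) = G
(r4,c1) = F
(r4,c7) = D
(r6,c1) = E
(r6,c2) = G
(r6,c7) = A
(r1,c1) = C
(r1,c5) = D
(r1,c7) = F
(r3,c2) = C
(r4,c5) = B

C B G E D A F / B F C G A D E / A C D B F E G / F A E C B G D / G D A F E B C / E G B D C F A / D E F A G C B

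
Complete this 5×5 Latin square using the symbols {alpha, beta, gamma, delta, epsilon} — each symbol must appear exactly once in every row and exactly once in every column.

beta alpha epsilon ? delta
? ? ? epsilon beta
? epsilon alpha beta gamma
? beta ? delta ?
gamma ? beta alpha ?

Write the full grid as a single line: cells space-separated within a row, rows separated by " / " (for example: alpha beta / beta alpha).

row 1 has {alpha,beta,delta,epsilon}; column 4 has {alpha,beta,delta,epsilon} — only gamma is left for (r1,c4).
row 3 has {alpha,beta,gamma,epsilon}; column 1 has {beta,gamma} — only delta is left for (r3,c1).
row 4 has {beta,delta}; column 3 has {alpha,beta,epsilon} — only gamma is left for (r4,c3).
row 5 has {alpha,beta,gamma}; column 2 has {alpha,beta,epsilon} — only delta is left for (r5,c2).
row 5 has {alpha,beta,gamma,delta}; column 5 has {beta,gamma,delta} — only epsilon is left for (r5,c5).
row 2 has {beta,epsilon}; column 1 has {beta,gamma,delta} — only alpha is left for (r2,c1).
row 2 has {alpha,beta,epsilon}; column 2 has {alpha,beta,delta,epsilon} — only gamma is left for (r2,c2).
row 2 has {alpha,beta,gamma,epsilon}; column 3 has {alpha,beta,gamma,epsilon} — only delta is left for (r2,c3).
row 4 has {beta,gamma,delta}; column 1 has {alpha,beta,gamma,delta} — only epsilon is left for (r4,c1).
row 4 has {beta,gamma,delta,epsilon}; column 5 has {beta,gamma,delta,epsilon} — only alpha is left for (r4,c5).

beta alpha epsilon gamma delta / alpha gamma delta epsilon beta / delta epsilon alpha beta gamma / epsilon beta gamma delta alpha / gamma delta beta alpha epsilon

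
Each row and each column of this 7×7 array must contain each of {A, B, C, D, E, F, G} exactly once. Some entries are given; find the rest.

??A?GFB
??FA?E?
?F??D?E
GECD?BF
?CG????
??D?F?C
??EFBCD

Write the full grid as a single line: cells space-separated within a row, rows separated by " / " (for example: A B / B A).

Cell (r1,c2): row 1 has {A,B,F,G}; column 2 has {C,E,F} → D.
Cell (r2,c5): row 2 has {A,E,F}; column 5 has {B,D,F,G} → C.
Cell (r2,c7): row 2 has {A,C,E,F}; column 7 has {B,C,D,E,F} → G.
Cell (r3,c3): row 3 has {D,E,F}; column 3 has {A,C,D,E,F,G} → B.
Cell (r4,c5): row 4 has {B,C,D,E,F,G}; column 5 has {B,C,D,F,G} → A.
Cell (r5,c5): row 5 has {C,G}; column 5 has {A,B,C,D,F,G} → E.
Cell (r5,c7): row 5 has {C,E,G}; column 7 has {B,C,D,E,F,G} → A.
Cell (r7,c1): row 7 has {B,C,D,E,F}; column 1 has {G} → A.
Cell (r7,c2): row 7 has {A,B,C,D,E,F}; column 2 has {C,D,E,F} → G.
Cell (r2,c2): row 2 has {A,C,E,F,G}; column 2 has {C,D,E,F,G} → B.
Cell (r3,c1): row 3 has {B,D,E,F}; column 1 has {A,G} → C.
Cell (r3,c4): row 3 has {B,C,D,E,F}; column 4 has {A,D,F} → G.
Cell (r3,c6): row 3 has {B,C,D,E,F,G}; column 6 has {B,C,E,F} → A.
Cell (r5,c4): row 5 has {A,C,E,G}; column 4 has {A,D,F,G} → B.
Cell (r5,c6): row 5 has {A,B,C,E,G}; column 6 has {A,B,C,E,F} → D.
Cell (r6,c2): row 6 has {C,D,F}; column 2 has {B,C,D,E,F,G} → A.
Cell (r6,c4): row 6 has {A,C,D,F}; column 4 has {A,B,D,F,G} → E.
Cell (r6,c6): row 6 has {A,C,D,E,F}; column 6 has {A,B,C,D,E,F} → G.
Cell (r1,c1): row 1 has {A,B,D,F,G}; column 1 has {A,C,G} → E.
Cell (r1,c4): row 1 has {A,B,D,E,F,G}; column 4 has {A,B,D,E,F,G} → C.
Cell (r2,c1): row 2 has {A,B,C,E,F,G}; column 1 has {A,C,E,G} → D.
Cell (r5,c1): row 5 has {A,B,C,D,E,G}; column 1 has {A,C,D,E,G} → F.
Cell (r6,c1): row 6 has {A,C,D,E,F,G}; column 1 has {A,C,D,E,F,G} → B.

E D A C G F B / D B F A C E G / C F B G D A E / G E C D A B F / F C G B E D A / B A D E F G C / A G E F B C D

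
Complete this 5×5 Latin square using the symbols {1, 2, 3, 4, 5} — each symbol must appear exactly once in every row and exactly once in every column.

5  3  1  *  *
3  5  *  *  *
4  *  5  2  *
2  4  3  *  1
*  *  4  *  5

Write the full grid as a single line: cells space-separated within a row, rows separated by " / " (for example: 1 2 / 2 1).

5 3 1 4 2 / 3 5 2 1 4 / 4 1 5 2 3 / 2 4 3 5 1 / 1 2 4 3 5

(r1,c4) = 4
(r1,c5) = 2
(r2,c3) = 2
(r2,c4) = 1
(r2,c5) = 4
(r3,c2) = 1
(r3,c5) = 3
(r4,c4) = 5
(r5,c1) = 1
(r5,c2) = 2
(r5,c4) = 3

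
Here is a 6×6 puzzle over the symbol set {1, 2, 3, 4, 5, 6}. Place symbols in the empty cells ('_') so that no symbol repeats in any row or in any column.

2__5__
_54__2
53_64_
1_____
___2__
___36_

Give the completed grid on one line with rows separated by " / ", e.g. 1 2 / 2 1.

2 4 3 5 1 6 / 6 5 4 1 3 2 / 5 3 2 6 4 1 / 1 6 5 4 2 3 / 3 1 6 2 5 4 / 4 2 1 3 6 5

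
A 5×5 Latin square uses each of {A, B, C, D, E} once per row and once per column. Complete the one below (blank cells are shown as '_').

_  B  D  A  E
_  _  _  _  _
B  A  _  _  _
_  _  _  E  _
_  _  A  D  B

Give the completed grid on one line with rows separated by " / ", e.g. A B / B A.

C B D A E / D E C B A / B A E C D / A D B E C / E C A D B

(r1,c1) = C
(r3,c4) = C
(r3,c5) = D
(r5,c1) = E
(r5,c2) = C
(r2,c4) = B
(r3,c3) = E
(r4,c2) = D
(r2,c2) = E
(r2,c3) = C
(r2,c5) = A
(r4,c1) = A
(r4,c3) = B
(r4,c5) = C
(r2,c1) = D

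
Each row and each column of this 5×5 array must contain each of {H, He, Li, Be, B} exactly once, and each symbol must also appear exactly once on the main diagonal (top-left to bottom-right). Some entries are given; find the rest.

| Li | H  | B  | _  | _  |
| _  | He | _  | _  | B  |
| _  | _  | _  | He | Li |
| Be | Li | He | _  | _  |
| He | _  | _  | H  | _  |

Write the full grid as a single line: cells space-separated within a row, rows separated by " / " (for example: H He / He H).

Li H B Be He / H He Be Li B / B Be H He Li / Be Li He B H / He B Li H Be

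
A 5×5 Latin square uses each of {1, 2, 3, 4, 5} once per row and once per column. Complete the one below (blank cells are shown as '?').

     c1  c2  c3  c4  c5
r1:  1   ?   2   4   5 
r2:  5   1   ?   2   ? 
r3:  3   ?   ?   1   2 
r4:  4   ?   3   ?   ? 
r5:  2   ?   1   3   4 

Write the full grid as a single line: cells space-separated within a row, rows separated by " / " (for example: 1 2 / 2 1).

At row 1, column 2: row 1 has {1,2,4,5}; column 2 has {1}; that leaves 3.
At row 2, column 3: row 2 has {1,2,5}; column 3 has {1,2,3}; that leaves 4.
At row 2, column 5: row 2 has {1,2,4,5}; column 5 has {2,4,5}; that leaves 3.
At row 3, column 3: row 3 has {1,2,3}; column 3 has {1,2,3,4}; that leaves 5.
At row 4, column 4: row 4 has {3,4}; column 4 has {1,2,3,4}; that leaves 5.
At row 4, column 5: row 4 has {3,4,5}; column 5 has {2,3,4,5}; that leaves 1.
At row 5, column 2: row 5 has {1,2,3,4}; column 2 has {1,3}; that leaves 5.
At row 3, column 2: row 3 has {1,2,3,5}; column 2 has {1,3,5}; that leaves 4.
At row 4, column 2: row 4 has {1,3,4,5}; column 2 has {1,3,4,5}; that leaves 2.

1 3 2 4 5 / 5 1 4 2 3 / 3 4 5 1 2 / 4 2 3 5 1 / 2 5 1 3 4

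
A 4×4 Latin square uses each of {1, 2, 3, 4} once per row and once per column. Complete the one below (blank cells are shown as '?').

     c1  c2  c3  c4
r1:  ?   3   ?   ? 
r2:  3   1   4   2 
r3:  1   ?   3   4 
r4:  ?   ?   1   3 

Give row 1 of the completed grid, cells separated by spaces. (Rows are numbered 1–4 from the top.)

(r1,c3): row 1 has {3}; column 3 has {1,3,4}, so it must be 2.
(r1,c4): row 1 has {2,3}; column 4 has {2,3,4}, so it must be 1.
(r3,c2): row 3 has {1,3,4}; column 2 has {1,3}, so it must be 2.
(r4,c2): row 4 has {1,3}; column 2 has {1,2,3}, so it must be 4.
(r1,c1): row 1 has {1,2,3}; column 1 has {1,3}, so it must be 4.

4 3 2 1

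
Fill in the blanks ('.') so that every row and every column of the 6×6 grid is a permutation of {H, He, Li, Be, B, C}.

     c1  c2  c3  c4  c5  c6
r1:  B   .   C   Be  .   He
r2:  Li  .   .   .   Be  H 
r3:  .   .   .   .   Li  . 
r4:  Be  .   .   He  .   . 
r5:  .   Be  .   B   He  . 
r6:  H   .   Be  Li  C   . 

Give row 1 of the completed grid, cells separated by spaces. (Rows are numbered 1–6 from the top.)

B Li C Be H He

(r1,c5) = H
(r2,c4) = C
(r3,c4) = H
(r4,c5) = B
(r5,c1) = C
(r5,c6) = Li
(r6,c6) = B
(r1,c2) = Li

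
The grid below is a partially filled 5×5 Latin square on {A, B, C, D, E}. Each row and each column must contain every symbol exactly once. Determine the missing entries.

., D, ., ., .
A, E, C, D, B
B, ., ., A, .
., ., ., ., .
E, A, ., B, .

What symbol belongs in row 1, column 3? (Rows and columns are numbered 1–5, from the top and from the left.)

B

(r1,c1): row 1 has {D}; column 1 has {A,B,E}, so it must be C.
(r1,c4): row 1 has {C,D}; column 4 has {A,B,D}, so it must be E.
(r1,c5): row 1 has {C,D,E}; column 5 has {B}, so it must be A.
(r3,c2): row 3 has {A,B}; column 2 has {A,D,E}, so it must be C.
(r4,c1): row 4 is empty so far; column 1 has {A,B,C,E}, so it must be D.
(r4,c2): row 4 has {D}; column 2 has {A,C,D,E}, so it must be B.
(r4,c4): row 4 has {B,D}; column 4 has {A,B,D,E}, so it must be C.
(r4,c5): row 4 has {B,C,D}; column 5 has {A,B}, so it must be E.
(r5,c3): row 5 has {A,B,E}; column 3 has {C}, so it must be D.
(r5,c5): row 5 has {A,B,D,E}; column 5 has {A,B,E}, so it must be C.
(r1,c3): row 1 has {A,C,D,E}; column 3 has {C,D}, so it must be B.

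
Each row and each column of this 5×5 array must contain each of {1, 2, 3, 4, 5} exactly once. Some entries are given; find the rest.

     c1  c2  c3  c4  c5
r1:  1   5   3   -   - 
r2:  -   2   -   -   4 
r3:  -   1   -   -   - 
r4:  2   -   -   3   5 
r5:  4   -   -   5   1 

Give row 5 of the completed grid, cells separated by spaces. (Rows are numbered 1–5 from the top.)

(r1,c5) = 2
(r2,c4) = 1
(r3,c5) = 3
(r4,c2) = 4
(r4,c3) = 1
(r5,c2) = 3
(r5,c3) = 2

4 3 2 5 1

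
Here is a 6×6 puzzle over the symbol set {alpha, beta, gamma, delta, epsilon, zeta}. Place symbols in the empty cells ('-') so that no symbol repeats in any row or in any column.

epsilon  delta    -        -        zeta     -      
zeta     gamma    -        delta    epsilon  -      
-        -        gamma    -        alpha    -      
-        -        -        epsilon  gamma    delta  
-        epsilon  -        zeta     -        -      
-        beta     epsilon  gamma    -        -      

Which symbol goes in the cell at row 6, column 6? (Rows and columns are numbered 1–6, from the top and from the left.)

row 3 has {alpha,gamma}; column 2 has {beta,gamma,delta,epsilon} — only zeta is left for (r3,c2).
row 3 has {alpha,gamma,zeta}; column 4 has {gamma,delta,epsilon,zeta} — only beta is left for (r3,c4).
row 3 has {alpha,beta,gamma,zeta}; column 6 has {delta} — only epsilon is left for (r3,c6).
row 4 has {gamma,delta,epsilon}; column 2 has {beta,gamma,delta,epsilon,zeta} — only alpha is left for (r4,c2).
row 6 has {beta,gamma,epsilon}; column 5 has {alpha,gamma,epsilon,zeta} — only delta is left for (r6,c5).
row 1 has {delta,epsilon,zeta}; column 4 has {beta,gamma,delta,epsilon,zeta} — only alpha is left for (r1,c4).
row 3 has {alpha,beta,gamma,epsilon,zeta}; column 1 has {epsilon,zeta} — only delta is left for (r3,c1).
row 4 has {alpha,gamma,delta,epsilon}; column 1 has {delta,epsilon,zeta} — only beta is left for (r4,c1).
row 4 has {alpha,beta,gamma,delta,epsilon}; column 3 has {gamma,epsilon} — only zeta is left for (r4,c3).
row 5 has {epsilon,zeta}; column 5 has {alpha,gamma,delta,epsilon,zeta} — only beta is left for (r5,c5).
row 6 has {beta,gamma,delta,epsilon}; column 1 has {beta,delta,epsilon,zeta} — only alpha is left for (r6,c1).
row 6 has {alpha,beta,gamma,delta,epsilon}; column 6 has {delta,epsilon} — only zeta is left for (r6,c6).

zeta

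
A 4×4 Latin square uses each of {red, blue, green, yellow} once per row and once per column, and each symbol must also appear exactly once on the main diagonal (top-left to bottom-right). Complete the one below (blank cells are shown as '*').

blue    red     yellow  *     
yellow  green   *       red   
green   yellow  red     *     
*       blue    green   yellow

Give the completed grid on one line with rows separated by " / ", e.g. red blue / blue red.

(r1,c4): row 1 has {red,blue,yellow}; column 4 has {red,yellow}, so it must be green.
(r2,c3): row 2 has {red,green,yellow}; column 3 has {red,green,yellow}, so it must be blue.
(r3,c4): row 3 has {red,green,yellow}; column 4 has {red,green,yellow}, so it must be blue.
(r4,c1): row 4 has {blue,green,yellow}; column 1 has {blue,green,yellow}, so it must be red.

blue red yellow green / yellow green blue red / green yellow red blue / red blue green yellow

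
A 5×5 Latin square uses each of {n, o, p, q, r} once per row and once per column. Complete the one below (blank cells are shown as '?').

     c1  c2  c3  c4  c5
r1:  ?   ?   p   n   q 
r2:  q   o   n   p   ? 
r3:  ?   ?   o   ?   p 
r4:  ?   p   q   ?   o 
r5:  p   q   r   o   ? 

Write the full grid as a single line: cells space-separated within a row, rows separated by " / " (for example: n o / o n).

o r p n q / q o n p r / r n o q p / n p q r o / p q r o n

row 1 has {n,p,q}; column 2 has {o,p,q} — only r is left for (r1,c2).
row 2 has {n,o,p,q}; column 5 has {o,p,q} — only r is left for (r2,c5).
row 3 has {o,p}; column 2 has {o,p,q,r} — only n is left for (r3,c2).
row 4 has {o,p,q}; column 4 has {n,o,p} — only r is left for (r4,c4).
row 5 has {o,p,q,r}; column 5 has {o,p,q,r} — only n is left for (r5,c5).
row 1 has {n,p,q,r}; column 1 has {p,q} — only o is left for (r1,c1).
row 3 has {n,o,p}; column 1 has {o,p,q} — only r is left for (r3,c1).
row 3 has {n,o,p,r}; column 4 has {n,o,p,r} — only q is left for (r3,c4).
row 4 has {o,p,q,r}; column 1 has {o,p,q,r} — only n is left for (r4,c1).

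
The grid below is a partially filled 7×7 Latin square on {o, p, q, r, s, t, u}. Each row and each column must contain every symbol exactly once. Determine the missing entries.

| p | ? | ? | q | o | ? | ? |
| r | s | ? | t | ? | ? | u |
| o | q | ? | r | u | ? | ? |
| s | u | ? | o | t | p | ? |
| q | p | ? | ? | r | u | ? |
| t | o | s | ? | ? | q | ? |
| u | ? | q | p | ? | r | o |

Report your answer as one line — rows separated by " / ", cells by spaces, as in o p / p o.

p r u q o t s / r s p t q o u / o q t r u s p / s u r o t p q / q p o s r u t / t o s u p q r / u t q p s r o

(r2,c6): row 2 has {r,s,t,u}; column 6 has {p,q,r,u}, so it must be o.
(r4,c3): row 4 has {o,p,s,t,u}; column 3 has {q,s}, so it must be r.
(r4,c7): row 4 has {o,p,r,s,t,u}; column 7 has {o,u}, so it must be q.
(r5,c4): row 5 has {p,q,r,u}; column 4 has {o,p,q,r,t}, so it must be s.
(r5,c7): row 5 has {p,q,r,s,u}; column 7 has {o,q,u}, so it must be t.
(r6,c4): row 6 has {o,q,s,t}; column 4 has {o,p,q,r,s,t}, so it must be u.
(r6,c5): row 6 has {o,q,s,t,u}; column 5 has {o,r,t,u}, so it must be p.
(r6,c7): row 6 has {o,p,q,s,t,u}; column 7 has {o,q,t,u}, so it must be r.
(r7,c2): row 7 has {o,p,q,r,u}; column 2 has {o,p,q,s,u}, so it must be t.
(r7,c5): row 7 has {o,p,q,r,t,u}; column 5 has {o,p,r,t,u}, so it must be s.
(r1,c2): row 1 has {o,p,q}; column 2 has {o,p,q,s,t,u}, so it must be r.
(r1,c7): row 1 has {o,p,q,r}; column 7 has {o,q,r,t,u}, so it must be s.
(r2,c3): row 2 has {o,r,s,t,u}; column 3 has {q,r,s}, so it must be p.
(r2,c5): row 2 has {o,p,r,s,t,u}; column 5 has {o,p,r,s,t,u}, so it must be q.
(r3,c3): row 3 has {o,q,r,u}; column 3 has {p,q,r,s}, so it must be t.
(r3,c6): row 3 has {o,q,r,t,u}; column 6 has {o,p,q,r,u}, so it must be s.
(r3,c7): row 3 has {o,q,r,s,t,u}; column 7 has {o,q,r,s,t,u}, so it must be p.
(r5,c3): row 5 has {p,q,r,s,t,u}; column 3 has {p,q,r,s,t}, so it must be o.
(r1,c3): row 1 has {o,p,q,r,s}; column 3 has {o,p,q,r,s,t}, so it must be u.
(r1,c6): row 1 has {o,p,q,r,s,u}; column 6 has {o,p,q,r,s,u}, so it must be t.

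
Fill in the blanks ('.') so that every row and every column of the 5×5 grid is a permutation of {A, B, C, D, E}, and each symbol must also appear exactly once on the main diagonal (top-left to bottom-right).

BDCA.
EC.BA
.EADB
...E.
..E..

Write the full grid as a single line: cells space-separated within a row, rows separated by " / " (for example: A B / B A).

B D C A E / E C D B A / C E A D B / D A B E C / A B E C D

(r1,c5): row 1 has {A,B,C,D}; column 5 has {A,B}, so it must be E.
(r2,c3): row 2 has {A,B,C,E}; column 3 has {A,C,E}, so it must be D.
(r3,c1): row 3 has {A,B,D,E}; column 1 has {B,E}, so it must be C.
(r4,c3): row 4 has {E}; column 3 has {A,C,D,E}, so it must be B.
(r5,c4): row 5 has {E}; column 4 has {A,B,D,E}, so it must be C.
(r5,c5): row 5 has {C,E}; column 5 has {A,B,E}; the diagonal has {A,B,C,E}, so it must be D.
(r4,c2): row 4 has {B,E}; column 2 has {C,D,E}, so it must be A.
(r4,c5): row 4 has {A,B,E}; column 5 has {A,B,D,E}, so it must be C.
(r5,c1): row 5 has {C,D,E}; column 1 has {B,C,E}, so it must be A.
(r5,c2): row 5 has {A,C,D,E}; column 2 has {A,C,D,E}, so it must be B.
(r4,c1): row 4 has {A,B,C,E}; column 1 has {A,B,C,E}, so it must be D.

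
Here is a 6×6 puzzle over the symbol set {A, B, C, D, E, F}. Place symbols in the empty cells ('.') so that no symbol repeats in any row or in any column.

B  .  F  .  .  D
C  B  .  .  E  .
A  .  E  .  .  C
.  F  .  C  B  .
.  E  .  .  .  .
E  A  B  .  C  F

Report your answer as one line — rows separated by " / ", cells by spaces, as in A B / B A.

B C F E A D / C B D F E A / A D E B F C / D F A C B E / F E C A D B / E A B D C F

(r1,c2): row 1 has {B,D,F}; column 2 has {A,B,E,F}, so it must be C.
(r1,c5): row 1 has {B,C,D,F}; column 5 has {B,C,E}, so it must be A.
(r2,c6): row 2 has {B,C,E}; column 6 has {C,D,F}, so it must be A.
(r3,c2): row 3 has {A,C,E}; column 2 has {A,B,C,E,F}, so it must be D.
(r3,c5): row 3 has {A,C,D,E}; column 5 has {A,B,C,E}, so it must be F.
(r4,c1): row 4 has {B,C,F}; column 1 has {A,B,C,E}, so it must be D.
(r4,c3): row 4 has {B,C,D,F}; column 3 has {B,E,F}, so it must be A.
(r4,c6): row 4 has {A,B,C,D,F}; column 6 has {A,C,D,F}, so it must be E.
(r5,c1): row 5 has {E}; column 1 has {A,B,C,D,E}, so it must be F.
(r5,c5): row 5 has {E,F}; column 5 has {A,B,C,E,F}, so it must be D.
(r5,c6): row 5 has {D,E,F}; column 6 has {A,C,D,E,F}, so it must be B.
(r6,c4): row 6 has {A,B,C,E,F}; column 4 has {C}, so it must be D.
(r1,c4): row 1 has {A,B,C,D,F}; column 4 has {C,D}, so it must be E.
(r2,c3): row 2 has {A,B,C,E}; column 3 has {A,B,E,F}, so it must be D.
(r2,c4): row 2 has {A,B,C,D,E}; column 4 has {C,D,E}, so it must be F.
(r3,c4): row 3 has {A,C,D,E,F}; column 4 has {C,D,E,F}, so it must be B.
(r5,c3): row 5 has {B,D,E,F}; column 3 has {A,B,D,E,F}, so it must be C.
(r5,c4): row 5 has {B,C,D,E,F}; column 4 has {B,C,D,E,F}, so it must be A.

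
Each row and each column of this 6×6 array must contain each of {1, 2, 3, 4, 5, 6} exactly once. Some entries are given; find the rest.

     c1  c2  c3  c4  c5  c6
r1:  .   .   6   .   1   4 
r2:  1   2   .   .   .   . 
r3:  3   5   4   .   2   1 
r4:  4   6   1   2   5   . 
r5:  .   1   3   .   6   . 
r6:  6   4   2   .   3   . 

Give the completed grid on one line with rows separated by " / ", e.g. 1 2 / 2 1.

(r1,c2) = 3
(r1,c4) = 5
(r2,c3) = 5
(r2,c5) = 4
(r3,c4) = 6
(r4,c6) = 3
(r5,c4) = 4
(r6,c4) = 1
(r6,c6) = 5
(r1,c1) = 2
(r2,c4) = 3
(r2,c6) = 6
(r5,c1) = 5
(r5,c6) = 2

2 3 6 5 1 4 / 1 2 5 3 4 6 / 3 5 4 6 2 1 / 4 6 1 2 5 3 / 5 1 3 4 6 2 / 6 4 2 1 3 5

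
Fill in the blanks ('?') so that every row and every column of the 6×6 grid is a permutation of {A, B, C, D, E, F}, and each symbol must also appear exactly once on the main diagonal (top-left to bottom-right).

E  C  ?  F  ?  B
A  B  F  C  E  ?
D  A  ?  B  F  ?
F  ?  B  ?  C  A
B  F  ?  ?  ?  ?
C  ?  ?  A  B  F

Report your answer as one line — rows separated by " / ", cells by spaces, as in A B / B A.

E C A F D B / A B F C E D / D A C B F E / F E B D C A / B F D E A C / C D E A B F

Cell (r2,c6): row 2 has {A,B,C,E,F}; column 6 has {A,B,F} → D.
Cell (r3,c3): row 3 has {A,B,D,F}; column 3 has {B,F}; the diagonal has {B,E,F} → C.
Cell (r3,c6): row 3 has {A,B,C,D,F}; column 6 has {A,B,D,F} → E.
Cell (r4,c4): row 4 has {A,B,C,F}; column 4 has {A,B,C,F}; the diagonal has {B,C,E,F} → D.
Cell (r5,c4): row 5 has {B,F}; column 4 has {A,B,C,D,F} → E.
Cell (r5,c5): row 5 has {B,E,F}; column 5 has {B,C,E,F}; the diagonal has {B,C,D,E,F} → A.
Cell (r5,c6): row 5 has {A,B,E,F}; column 6 has {A,B,D,E,F} → C.
Cell (r1,c5): row 1 has {B,C,E,F}; column 5 has {A,B,C,E,F} → D.
Cell (r4,c2): row 4 has {A,B,C,D,F}; column 2 has {A,B,C,F} → E.
Cell (r5,c3): row 5 has {A,B,C,E,F}; column 3 has {B,C,F} → D.
Cell (r6,c2): row 6 has {A,B,C,F}; column 2 has {A,B,C,E,F} → D.
Cell (r6,c3): row 6 has {A,B,C,D,F}; column 3 has {B,C,D,F} → E.
Cell (r1,c3): row 1 has {B,C,D,E,F}; column 3 has {B,C,D,E,F} → A.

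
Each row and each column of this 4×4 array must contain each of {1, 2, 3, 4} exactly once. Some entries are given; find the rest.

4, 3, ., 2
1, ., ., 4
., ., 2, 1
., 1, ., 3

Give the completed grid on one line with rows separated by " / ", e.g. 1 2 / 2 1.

At row 1, column 3: row 1 has {2,3,4}; column 3 has {2}; that leaves 1.
At row 2, column 2: row 2 has {1,4}; column 2 has {1,3}; that leaves 2.
At row 2, column 3: row 2 has {1,2,4}; column 3 has {1,2}; that leaves 3.
At row 3, column 1: row 3 has {1,2}; column 1 has {1,4}; that leaves 3.
At row 3, column 2: row 3 has {1,2,3}; column 2 has {1,2,3}; that leaves 4.
At row 4, column 1: row 4 has {1,3}; column 1 has {1,3,4}; that leaves 2.
At row 4, column 3: row 4 has {1,2,3}; column 3 has {1,2,3}; that leaves 4.

4 3 1 2 / 1 2 3 4 / 3 4 2 1 / 2 1 4 3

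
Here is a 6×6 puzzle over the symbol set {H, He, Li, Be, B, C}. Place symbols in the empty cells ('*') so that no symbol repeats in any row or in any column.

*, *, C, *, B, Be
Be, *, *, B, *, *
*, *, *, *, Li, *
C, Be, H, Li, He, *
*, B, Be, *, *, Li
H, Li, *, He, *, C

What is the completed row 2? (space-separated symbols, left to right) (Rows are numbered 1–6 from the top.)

Be H Li B C He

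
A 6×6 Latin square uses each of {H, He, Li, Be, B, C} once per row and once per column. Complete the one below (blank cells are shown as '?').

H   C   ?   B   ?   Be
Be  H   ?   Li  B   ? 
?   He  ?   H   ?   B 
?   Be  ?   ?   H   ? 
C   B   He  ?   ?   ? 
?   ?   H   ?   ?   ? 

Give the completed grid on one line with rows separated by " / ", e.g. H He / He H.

At row 1, column 3: row 1 has {H,Be,B,C}; column 3 has {H,He}; that leaves Li.
At row 1, column 5: row 1 has {H,Li,Be,B,C}; column 5 has {H,B}; that leaves He.
At row 2, column 3: row 2 has {H,Li,Be,B}; column 3 has {H,He,Li}; that leaves C.
At row 2, column 6: row 2 has {H,Li,Be,B,C}; column 6 has {Be,B}; that leaves He.
At row 3, column 1: row 3 has {H,He,B}; column 1 has {H,Be,C}; that leaves Li.
At row 3, column 3: row 3 has {H,He,Li,B}; column 3 has {H,He,Li,C}; that leaves Be.
At row 3, column 5: row 3 has {H,He,Li,Be,B}; column 5 has {H,He,B}; that leaves C.
At row 4, column 3: row 4 has {H,Be}; column 3 has {H,He,Li,Be,C}; that leaves B.
At row 5, column 4: row 5 has {He,B,C}; column 4 has {H,Li,B}; that leaves Be.
At row 5, column 5: row 5 has {He,Be,B,C}; column 5 has {H,He,B,C}; that leaves Li.
At row 5, column 6: row 5 has {He,Li,Be,B,C}; column 6 has {He,Be,B}; that leaves H.
At row 6, column 2: row 6 has {H}; column 2 has {H,He,Be,B,C}; that leaves Li.
At row 6, column 5: row 6 has {H,Li}; column 5 has {H,He,Li,B,C}; that leaves Be.
At row 6, column 6: row 6 has {H,Li,Be}; column 6 has {H,He,Be,B}; that leaves C.
At row 4, column 1: row 4 has {H,Be,B}; column 1 has {H,Li,Be,C}; that leaves He.
At row 4, column 4: row 4 has {H,He,Be,B}; column 4 has {H,Li,Be,B}; that leaves C.
At row 4, column 6: row 4 has {H,He,Be,B,C}; column 6 has {H,He,Be,B,C}; that leaves Li.
At row 6, column 1: row 6 has {H,Li,Be,C}; column 1 has {H,He,Li,Be,C}; that leaves B.
At row 6, column 4: row 6 has {H,Li,Be,B,C}; column 4 has {H,Li,Be,B,C}; that leaves He.

H C Li B He Be / Be H C Li B He / Li He Be H C B / He Be B C H Li / C B He Be Li H / B Li H He Be C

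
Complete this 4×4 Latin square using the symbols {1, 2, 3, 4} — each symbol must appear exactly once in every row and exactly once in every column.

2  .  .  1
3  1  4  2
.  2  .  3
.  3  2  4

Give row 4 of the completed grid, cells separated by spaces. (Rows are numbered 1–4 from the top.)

1 3 2 4

At row 1, column 2: row 1 has {1,2}; column 2 has {1,2,3}; that leaves 4.
At row 1, column 3: row 1 has {1,2,4}; column 3 has {2,4}; that leaves 3.
At row 3, column 3: row 3 has {2,3}; column 3 has {2,3,4}; that leaves 1.
At row 4, column 1: row 4 has {2,3,4}; column 1 has {2,3}; that leaves 1.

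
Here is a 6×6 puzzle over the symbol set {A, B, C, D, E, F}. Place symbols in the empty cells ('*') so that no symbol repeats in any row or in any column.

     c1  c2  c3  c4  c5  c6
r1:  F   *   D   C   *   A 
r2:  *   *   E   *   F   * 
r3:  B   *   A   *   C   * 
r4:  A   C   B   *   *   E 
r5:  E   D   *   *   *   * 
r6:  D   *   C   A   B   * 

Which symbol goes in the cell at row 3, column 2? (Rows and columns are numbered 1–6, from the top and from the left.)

(r1,c5) = E
(r2,c1) = C
(r4,c5) = D
(r5,c3) = F
(r5,c4) = B
(r5,c5) = A
(r5,c6) = C
(r6,c6) = F
(r1,c2) = B
(r2,c2) = A
(r2,c4) = D
(r2,c6) = B
(r3,c6) = D
(r4,c4) = F
(r6,c2) = E
(r3,c2) = F

F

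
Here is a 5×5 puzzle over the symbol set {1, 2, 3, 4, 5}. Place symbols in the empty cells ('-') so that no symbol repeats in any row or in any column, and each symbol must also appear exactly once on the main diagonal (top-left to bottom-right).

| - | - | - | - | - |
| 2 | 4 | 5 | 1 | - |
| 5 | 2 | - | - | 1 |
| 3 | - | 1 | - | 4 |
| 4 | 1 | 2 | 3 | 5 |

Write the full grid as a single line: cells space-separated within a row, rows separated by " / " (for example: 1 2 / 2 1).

1 3 4 5 2 / 2 4 5 1 3 / 5 2 3 4 1 / 3 5 1 2 4 / 4 1 2 3 5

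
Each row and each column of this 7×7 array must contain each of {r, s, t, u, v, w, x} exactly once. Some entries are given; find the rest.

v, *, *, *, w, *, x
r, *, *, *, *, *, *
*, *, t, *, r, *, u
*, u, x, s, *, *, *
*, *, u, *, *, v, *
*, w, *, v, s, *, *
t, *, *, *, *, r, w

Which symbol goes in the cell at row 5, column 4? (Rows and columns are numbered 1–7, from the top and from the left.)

w

row 4 has {s,u,x}; column 1 has {r,t,v} — only w is left for (r4,c1).
row 4 has {s,u,w,x}; column 6 has {r,v} — only t is left for (r4,c6).
row 6 has {s,v,w}; column 3 has {t,u,x} — only r is left for (r6,c3).
row 6 has {r,s,v,w}; column 7 has {u,w,x} — only t is left for (r6,c7).
row 1 has {v,w,x}; column 3 has {r,t,u,x} — only s is left for (r1,c3).
row 1 has {s,v,w,x}; column 6 has {r,t,v} — only u is left for (r1,c6).
row 4 has {s,t,u,w,x}; column 5 has {r,s,w} — only v is left for (r4,c5).
row 4 has {s,t,u,v,w,x}; column 7 has {t,u,w,x} — only r is left for (r4,c7).
row 5 has {u,v}; column 7 has {r,t,u,w,x} — only s is left for (r5,c7).
row 6 has {r,s,t,v,w}; column 6 has {r,t,u,v} — only x is left for (r6,c6).
row 7 has {r,t,w}; column 3 has {r,s,t,u,x} — only v is left for (r7,c3).
row 2 has {r}; column 3 has {r,s,t,u,v,x} — only w is left for (r2,c3).
row 2 has {r,w}; column 6 has {r,t,u,v,x} — only s is left for (r2,c6).
row 2 has {r,s,w}; column 7 has {r,s,t,u,w,x} — only v is left for (r2,c7).
row 3 has {r,t,u}; column 6 has {r,s,t,u,v,x} — only w is left for (r3,c6).
row 5 has {s,u,v}; column 1 has {r,t,v,w} — only x is left for (r5,c1).
row 5 has {s,u,v,x}; column 5 has {r,s,v,w} — only t is left for (r5,c5).
row 6 has {r,s,t,v,w,x}; column 1 has {r,t,v,w,x} — only u is left for (r6,c1).
row 3 has {r,t,u,w}; column 1 has {r,t,u,v,w,x} — only s is left for (r3,c1).
row 3 has {r,s,t,u,w}; column 4 has {s,v} — only x is left for (r3,c4).
row 5 has {s,t,u,v,x}; column 2 has {u,w} — only r is left for (r5,c2).
row 5 has {r,s,t,u,v,x}; column 4 has {s,v,x} — only w is left for (r5,c4).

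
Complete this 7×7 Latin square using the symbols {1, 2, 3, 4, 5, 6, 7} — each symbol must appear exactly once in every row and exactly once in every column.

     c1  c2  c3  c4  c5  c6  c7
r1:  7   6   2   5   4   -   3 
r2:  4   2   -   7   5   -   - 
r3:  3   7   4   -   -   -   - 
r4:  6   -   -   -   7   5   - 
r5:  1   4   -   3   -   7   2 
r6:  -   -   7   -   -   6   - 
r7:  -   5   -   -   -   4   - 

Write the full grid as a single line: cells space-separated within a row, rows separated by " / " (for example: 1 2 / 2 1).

7 6 2 5 4 1 3 / 4 2 1 7 5 3 6 / 3 7 4 6 1 2 5 / 6 1 3 2 7 5 4 / 1 4 5 3 6 7 2 / 5 3 7 4 2 6 1 / 2 5 6 1 3 4 7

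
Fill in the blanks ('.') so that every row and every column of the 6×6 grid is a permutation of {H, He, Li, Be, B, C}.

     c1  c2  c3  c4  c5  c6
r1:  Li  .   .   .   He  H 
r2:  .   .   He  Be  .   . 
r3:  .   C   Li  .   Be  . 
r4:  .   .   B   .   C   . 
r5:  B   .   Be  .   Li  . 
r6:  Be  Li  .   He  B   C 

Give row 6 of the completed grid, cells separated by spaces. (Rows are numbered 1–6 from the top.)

Be Li H He B C

(r1,c3): row 1 has {H,He,Li}; column 3 has {He,Li,Be,B}, so it must be C.
(r1,c4): row 1 has {H,He,Li,C}; column 4 has {He,Be}, so it must be B.
(r2,c5): row 2 has {He,Be}; column 5 has {He,Li,Be,B,C}, so it must be H.
(r3,c4): row 3 has {Li,Be,C}; column 4 has {He,Be,B}, so it must be H.
(r4,c4): row 4 has {B,C}; column 4 has {H,He,Be,B}, so it must be Li.
(r5,c4): row 5 has {Li,Be,B}; column 4 has {H,He,Li,Be,B}, so it must be C.
(r5,c6): row 5 has {Li,Be,B,C}; column 6 has {H,C}, so it must be He.
(r6,c3): row 6 has {He,Li,Be,B,C}; column 3 has {He,Li,Be,B,C}, so it must be H.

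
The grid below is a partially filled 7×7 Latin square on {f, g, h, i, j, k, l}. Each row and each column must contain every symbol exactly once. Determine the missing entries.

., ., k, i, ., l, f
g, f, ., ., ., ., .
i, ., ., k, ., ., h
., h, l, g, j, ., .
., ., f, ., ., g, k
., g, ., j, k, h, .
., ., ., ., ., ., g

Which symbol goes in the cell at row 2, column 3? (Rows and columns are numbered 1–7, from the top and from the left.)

(r1,c2) = j
(r3,c2) = l
(r4,c7) = i
(r5,c2) = i
(r6,c3) = i
(r6,c7) = l
(r7,c2) = k
(r1,c1) = h
(r1,c5) = g
(r2,c7) = j
(r3,c5) = f
(r3,c6) = j
(r6,c1) = f
(r2,c3) = h

h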